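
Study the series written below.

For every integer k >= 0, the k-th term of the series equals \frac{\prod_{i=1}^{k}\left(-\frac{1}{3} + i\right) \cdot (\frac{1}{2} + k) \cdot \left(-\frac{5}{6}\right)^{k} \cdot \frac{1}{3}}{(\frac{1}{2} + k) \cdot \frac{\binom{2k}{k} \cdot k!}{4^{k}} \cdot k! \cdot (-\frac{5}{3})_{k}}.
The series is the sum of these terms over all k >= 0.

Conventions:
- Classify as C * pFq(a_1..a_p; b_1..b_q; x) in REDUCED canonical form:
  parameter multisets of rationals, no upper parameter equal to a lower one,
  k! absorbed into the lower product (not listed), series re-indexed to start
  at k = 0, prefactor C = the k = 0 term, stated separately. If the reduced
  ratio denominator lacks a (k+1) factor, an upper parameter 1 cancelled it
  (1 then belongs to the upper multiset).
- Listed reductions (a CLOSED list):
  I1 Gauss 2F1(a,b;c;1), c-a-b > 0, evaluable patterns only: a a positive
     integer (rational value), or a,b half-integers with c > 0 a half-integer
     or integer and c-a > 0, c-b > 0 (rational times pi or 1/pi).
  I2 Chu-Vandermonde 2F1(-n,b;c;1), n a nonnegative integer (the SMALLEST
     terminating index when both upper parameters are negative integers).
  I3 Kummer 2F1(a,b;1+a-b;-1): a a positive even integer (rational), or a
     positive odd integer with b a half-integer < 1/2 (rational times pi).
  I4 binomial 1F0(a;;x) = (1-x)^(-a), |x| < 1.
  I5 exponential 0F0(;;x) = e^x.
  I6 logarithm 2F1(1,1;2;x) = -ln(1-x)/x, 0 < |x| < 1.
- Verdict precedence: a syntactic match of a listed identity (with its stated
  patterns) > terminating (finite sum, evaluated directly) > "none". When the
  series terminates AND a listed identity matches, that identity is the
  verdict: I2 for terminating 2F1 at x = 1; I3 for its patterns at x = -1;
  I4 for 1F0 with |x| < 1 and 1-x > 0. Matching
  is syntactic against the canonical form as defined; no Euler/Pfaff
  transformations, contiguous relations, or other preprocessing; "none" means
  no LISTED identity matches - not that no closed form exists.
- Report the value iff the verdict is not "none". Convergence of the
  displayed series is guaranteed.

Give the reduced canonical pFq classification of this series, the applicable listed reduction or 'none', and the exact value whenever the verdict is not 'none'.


Classification (C = \frac{1}{3}): 1F2 with upper {\frac{2}{3}}, lower {-\frac{5}{3}, \frac{1}{2}}, argument x = -\frac{5}{6}. Verdict: none. No listed pattern accepts 1F2(\frac{2}{3}; -\frac{5}{3}, \frac{1}{2}; -\frac{5}{6}).

The tell: with t_0 = \frac{1}{3}, the running product (C = 1/3) telescopes to a rising factorial.
Consecutive-term ratio: r(k) = -\frac{5}{6} * (k+\frac{2}{3}) / [(k-\frac{5}{3}) (k+\frac{1}{2}) (k+1)] - rational in k, leading ratio -\frac{5}{6}; with t_0 = \frac{1}{3}, classification follows.


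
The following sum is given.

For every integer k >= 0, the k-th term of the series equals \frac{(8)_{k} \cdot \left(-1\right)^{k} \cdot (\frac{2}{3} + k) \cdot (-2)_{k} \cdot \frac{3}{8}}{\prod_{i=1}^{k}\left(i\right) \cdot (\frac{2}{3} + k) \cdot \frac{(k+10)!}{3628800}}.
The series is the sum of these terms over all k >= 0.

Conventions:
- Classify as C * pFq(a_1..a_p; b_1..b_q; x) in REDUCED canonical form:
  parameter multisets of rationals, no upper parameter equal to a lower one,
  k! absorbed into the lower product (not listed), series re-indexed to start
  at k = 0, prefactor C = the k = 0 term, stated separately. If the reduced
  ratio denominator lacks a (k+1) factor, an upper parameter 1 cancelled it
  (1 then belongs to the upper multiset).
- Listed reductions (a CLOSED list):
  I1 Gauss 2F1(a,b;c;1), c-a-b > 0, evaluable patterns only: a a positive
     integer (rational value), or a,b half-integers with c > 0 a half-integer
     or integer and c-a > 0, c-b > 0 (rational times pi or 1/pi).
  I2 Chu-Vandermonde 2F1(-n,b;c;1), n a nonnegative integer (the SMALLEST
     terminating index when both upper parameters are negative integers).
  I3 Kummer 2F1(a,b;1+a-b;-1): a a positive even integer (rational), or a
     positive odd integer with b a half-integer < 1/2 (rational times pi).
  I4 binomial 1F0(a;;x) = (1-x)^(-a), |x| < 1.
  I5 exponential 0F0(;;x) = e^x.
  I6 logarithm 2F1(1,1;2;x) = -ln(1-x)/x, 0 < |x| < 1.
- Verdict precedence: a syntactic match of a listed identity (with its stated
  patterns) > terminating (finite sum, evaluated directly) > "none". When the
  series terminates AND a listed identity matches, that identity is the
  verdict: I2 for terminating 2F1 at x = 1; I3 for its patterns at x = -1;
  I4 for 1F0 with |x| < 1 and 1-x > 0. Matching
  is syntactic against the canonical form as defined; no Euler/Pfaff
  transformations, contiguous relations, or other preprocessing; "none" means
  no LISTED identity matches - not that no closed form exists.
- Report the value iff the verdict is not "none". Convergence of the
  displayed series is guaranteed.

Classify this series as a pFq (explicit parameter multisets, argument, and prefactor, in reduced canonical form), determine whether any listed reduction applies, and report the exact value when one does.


Classification (C = \frac{3}{8}): 2F1 with upper {-2, 8}, lower {11}, argument x = -1. Verdict: Kummer (I3) fires (x = -1; c = 11 equals 1+a-b for upper {-2, 8}: listed pattern). Its exact value is \frac{9}{8}.

Structural cue: t_0 being \frac{3}{8}, k + 2/3 divides numerator and denominator alike; prefactor 3/8 after cancelling.
Consecutive-term ratio: r(k) = -1 * (k-2) (k+8) / [(k+11) (k+1)] ; factor over Q: parameters, x = -1, and C = \frac{3}{8}.


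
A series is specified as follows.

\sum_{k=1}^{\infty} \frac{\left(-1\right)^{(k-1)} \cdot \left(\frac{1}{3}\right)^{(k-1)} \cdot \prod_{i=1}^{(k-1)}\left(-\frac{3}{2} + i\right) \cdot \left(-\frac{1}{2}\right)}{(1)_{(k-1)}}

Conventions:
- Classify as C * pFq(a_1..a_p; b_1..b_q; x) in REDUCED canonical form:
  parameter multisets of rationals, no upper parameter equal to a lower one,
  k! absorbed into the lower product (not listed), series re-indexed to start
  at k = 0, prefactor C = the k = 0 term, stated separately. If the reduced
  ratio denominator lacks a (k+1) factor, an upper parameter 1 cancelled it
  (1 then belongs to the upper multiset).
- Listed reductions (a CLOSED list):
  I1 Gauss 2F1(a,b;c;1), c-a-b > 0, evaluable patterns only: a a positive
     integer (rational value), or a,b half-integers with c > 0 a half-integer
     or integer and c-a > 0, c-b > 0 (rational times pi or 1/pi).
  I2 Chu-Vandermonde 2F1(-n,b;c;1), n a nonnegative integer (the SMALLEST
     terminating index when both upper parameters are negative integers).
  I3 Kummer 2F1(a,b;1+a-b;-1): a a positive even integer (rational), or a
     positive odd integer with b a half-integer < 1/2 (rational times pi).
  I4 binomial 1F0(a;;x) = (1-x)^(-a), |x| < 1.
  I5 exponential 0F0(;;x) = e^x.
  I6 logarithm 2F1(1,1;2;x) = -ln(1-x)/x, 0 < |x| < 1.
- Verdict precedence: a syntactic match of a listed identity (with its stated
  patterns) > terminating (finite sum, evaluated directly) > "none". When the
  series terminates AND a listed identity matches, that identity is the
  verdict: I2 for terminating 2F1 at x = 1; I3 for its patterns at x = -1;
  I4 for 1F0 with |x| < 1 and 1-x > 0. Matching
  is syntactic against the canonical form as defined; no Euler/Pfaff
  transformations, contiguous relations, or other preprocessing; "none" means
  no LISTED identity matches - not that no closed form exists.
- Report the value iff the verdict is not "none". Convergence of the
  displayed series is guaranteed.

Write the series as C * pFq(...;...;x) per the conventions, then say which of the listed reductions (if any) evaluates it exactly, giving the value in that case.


This is -\frac{1}{2} * 1F0(-\frac{1}{2}; -; -\frac{1}{3}) in reduced canonical form. Verdict: binomial (I4) matches (the 1F0 binomial series: exponent 1/2, x = -\frac{1}{3}). Its exact value is \left(-\frac{1}{2}\right) \cdot \left(\frac{4}{3}\right)^{\frac{1}{2}}.

Key observation: from the first term -\frac{1}{2}: the (-1)^k factor (C = -1/2, x = -1/3) folds into the argument's sign.
Term ratio: r(k) = -\frac{1}{3} * (k-\frac{1}{2}) / [(k+1)] - rational; roots negated = parameters, x = -\frac{1}{3}, C = -\frac{1}{2}.


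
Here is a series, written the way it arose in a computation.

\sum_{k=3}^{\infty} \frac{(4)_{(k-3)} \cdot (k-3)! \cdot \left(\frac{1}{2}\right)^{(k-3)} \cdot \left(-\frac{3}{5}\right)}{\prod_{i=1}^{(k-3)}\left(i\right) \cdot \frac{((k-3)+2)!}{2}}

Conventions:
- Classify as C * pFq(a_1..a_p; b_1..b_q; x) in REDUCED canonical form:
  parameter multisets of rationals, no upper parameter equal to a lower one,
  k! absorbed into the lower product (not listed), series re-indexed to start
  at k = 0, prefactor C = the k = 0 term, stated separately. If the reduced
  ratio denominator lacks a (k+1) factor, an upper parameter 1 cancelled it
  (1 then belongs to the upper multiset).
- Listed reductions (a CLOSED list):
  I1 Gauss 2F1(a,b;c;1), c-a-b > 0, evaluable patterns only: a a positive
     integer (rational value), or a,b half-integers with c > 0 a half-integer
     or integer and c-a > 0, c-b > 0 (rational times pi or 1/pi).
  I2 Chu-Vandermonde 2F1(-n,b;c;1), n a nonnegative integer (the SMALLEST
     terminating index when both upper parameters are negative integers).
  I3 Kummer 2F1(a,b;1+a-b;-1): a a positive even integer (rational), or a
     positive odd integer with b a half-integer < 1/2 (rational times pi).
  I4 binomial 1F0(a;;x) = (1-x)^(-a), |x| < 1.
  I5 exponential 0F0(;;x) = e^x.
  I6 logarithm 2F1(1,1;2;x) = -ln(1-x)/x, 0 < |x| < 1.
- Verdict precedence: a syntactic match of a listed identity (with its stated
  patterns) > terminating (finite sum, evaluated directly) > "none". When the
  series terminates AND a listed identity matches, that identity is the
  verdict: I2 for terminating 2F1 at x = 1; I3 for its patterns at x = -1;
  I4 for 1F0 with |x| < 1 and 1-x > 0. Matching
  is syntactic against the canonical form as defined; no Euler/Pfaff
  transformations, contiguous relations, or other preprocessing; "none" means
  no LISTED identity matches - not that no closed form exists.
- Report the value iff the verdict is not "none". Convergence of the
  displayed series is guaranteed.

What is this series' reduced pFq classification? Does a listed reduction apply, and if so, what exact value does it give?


With C = -\frac{3}{5}: the canonical form is 2F1(1, 4; 3; \frac{1}{2}). Verdict: none. Every listed pattern misses the 2F1 form at \frac{1}{2}, upper {1, 4}.

First insight: with t_0 = -\frac{3}{5}, the factorial ratio (C = -3/5) (k+a-1)!/(a-1)! is a rising factorial (a)_k.
Ratio: r(k) = \frac{1}{2} * (k+1) (k+4) / [(k+3) (k+1)] ; factor over Q: parameters, x = \frac{1}{2}, and C = -\frac{3}{5}.


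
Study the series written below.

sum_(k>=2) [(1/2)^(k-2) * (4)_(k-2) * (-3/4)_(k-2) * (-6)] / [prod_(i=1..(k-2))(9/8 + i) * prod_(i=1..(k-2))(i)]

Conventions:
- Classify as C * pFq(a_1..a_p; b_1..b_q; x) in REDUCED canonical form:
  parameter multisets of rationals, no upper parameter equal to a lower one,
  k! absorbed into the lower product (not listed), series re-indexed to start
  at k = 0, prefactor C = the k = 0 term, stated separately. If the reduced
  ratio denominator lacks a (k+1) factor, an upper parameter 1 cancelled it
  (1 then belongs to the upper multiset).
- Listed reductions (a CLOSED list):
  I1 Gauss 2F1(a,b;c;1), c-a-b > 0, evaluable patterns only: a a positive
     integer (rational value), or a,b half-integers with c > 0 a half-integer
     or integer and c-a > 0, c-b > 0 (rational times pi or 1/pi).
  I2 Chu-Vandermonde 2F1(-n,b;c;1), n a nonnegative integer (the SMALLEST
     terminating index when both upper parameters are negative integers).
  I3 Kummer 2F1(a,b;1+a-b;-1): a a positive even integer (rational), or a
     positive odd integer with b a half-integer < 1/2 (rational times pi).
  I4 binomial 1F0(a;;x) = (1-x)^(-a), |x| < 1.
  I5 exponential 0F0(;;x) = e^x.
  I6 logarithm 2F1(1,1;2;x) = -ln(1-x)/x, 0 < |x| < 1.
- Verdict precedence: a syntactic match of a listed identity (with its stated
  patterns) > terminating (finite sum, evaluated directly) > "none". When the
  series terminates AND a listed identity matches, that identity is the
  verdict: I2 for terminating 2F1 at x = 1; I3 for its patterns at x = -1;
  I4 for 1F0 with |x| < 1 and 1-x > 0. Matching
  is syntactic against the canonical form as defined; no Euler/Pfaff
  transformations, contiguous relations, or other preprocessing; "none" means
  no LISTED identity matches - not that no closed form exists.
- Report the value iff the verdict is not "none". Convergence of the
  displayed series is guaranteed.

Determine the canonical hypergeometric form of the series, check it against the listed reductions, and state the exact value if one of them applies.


The series (x = 1/2) is 2F1: upper {-3/4, 4}, lower {17/8}, prefactor -6. Verdict: none. A 2F1 with upper {-3/4, 4} fits none of I1-I6 at x = 1/2; the sum runs forever.

Key observation: with t_0 = -6, the lower running product (prefactor -6) is a rising factorial.
Consecutive-term ratio: r(k) = (1/2) * (k-3/4) (k+4) / [(k+17/8) (k+1)] - poly over poly, x = (1/2) from leading terms; C = -6 at k = 0.


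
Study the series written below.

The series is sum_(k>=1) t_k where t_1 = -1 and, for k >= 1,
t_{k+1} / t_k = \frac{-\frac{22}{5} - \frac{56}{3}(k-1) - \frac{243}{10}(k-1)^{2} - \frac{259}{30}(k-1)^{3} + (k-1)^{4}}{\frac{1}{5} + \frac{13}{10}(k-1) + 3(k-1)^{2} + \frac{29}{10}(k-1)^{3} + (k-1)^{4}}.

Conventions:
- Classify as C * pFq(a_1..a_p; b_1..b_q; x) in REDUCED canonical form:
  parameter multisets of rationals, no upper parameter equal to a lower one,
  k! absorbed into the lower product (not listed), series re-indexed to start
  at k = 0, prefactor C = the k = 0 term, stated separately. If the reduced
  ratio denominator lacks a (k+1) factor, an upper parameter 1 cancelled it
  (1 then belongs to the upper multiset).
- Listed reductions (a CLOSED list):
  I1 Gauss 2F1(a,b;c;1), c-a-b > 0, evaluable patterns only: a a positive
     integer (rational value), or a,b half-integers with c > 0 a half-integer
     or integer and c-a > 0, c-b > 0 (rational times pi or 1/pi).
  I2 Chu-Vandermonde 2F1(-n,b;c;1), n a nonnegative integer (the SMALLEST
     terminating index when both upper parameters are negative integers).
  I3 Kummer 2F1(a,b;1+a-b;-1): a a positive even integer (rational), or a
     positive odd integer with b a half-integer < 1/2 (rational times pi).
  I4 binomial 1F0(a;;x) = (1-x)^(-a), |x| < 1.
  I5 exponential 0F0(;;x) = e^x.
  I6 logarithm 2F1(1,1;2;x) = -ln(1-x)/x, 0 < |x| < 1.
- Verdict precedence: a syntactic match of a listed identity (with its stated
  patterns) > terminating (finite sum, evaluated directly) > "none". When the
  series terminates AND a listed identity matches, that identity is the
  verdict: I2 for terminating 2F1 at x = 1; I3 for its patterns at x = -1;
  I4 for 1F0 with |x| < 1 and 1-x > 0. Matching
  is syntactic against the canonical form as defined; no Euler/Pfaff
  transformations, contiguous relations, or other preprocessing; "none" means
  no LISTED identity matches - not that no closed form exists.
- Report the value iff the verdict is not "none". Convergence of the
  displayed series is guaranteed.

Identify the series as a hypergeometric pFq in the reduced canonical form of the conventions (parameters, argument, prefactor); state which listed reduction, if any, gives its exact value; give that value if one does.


With C = -1: the canonical form is 3F2(-11, \frac{2}{3}, \frac{6}{5}; \frac{2}{5}, 1; 1). Verdict: terminating - upper parameter -11 makes this a finite sum (last index 11), evaluated exactly. Sum: \frac{234563336852}{2969377163487}.

Key step: t_0 = -1 here, and the ratio is unreduced: k + 1/2 divides both sides (C = -1).
Adjacent-term ratio: r(k) = 1 * (k-11) (k+\frac{2}{3}) (k+\frac{6}{5}) / [(k+\frac{2}{5}) (k+1) (k+1)] - rational; roots negated = parameters, x = 1, C = -1.


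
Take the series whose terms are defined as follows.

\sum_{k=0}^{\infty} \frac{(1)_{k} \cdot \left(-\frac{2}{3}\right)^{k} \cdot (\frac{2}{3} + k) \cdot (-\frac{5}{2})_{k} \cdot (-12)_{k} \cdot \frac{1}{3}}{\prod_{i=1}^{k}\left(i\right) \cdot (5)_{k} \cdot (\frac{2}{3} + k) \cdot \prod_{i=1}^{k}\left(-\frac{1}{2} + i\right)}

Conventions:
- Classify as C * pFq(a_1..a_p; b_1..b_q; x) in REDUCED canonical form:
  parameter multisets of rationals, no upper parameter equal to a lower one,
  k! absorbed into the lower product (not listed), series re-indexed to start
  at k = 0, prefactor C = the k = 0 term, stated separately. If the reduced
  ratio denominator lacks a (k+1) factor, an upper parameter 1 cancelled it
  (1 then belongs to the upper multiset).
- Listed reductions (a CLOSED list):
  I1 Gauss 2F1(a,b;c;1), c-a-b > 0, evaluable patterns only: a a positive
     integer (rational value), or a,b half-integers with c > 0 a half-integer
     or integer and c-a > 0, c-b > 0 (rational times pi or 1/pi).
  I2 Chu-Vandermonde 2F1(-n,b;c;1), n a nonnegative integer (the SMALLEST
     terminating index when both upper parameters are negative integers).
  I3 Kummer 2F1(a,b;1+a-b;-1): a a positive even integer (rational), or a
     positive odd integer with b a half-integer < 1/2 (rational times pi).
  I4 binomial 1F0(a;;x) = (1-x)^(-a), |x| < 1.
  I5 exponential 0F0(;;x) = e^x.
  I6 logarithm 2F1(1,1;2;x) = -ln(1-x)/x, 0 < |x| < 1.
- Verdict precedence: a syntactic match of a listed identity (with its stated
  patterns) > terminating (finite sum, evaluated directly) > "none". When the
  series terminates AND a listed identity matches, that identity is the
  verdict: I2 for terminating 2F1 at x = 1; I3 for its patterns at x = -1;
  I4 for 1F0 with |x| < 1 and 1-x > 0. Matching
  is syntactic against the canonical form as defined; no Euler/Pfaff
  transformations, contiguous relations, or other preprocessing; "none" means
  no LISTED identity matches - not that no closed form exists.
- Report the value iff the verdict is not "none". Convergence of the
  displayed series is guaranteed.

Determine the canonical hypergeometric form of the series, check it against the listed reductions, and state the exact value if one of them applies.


Key step: x = -\frac{2}{3} and k + 2/3 divides numerator and denominator alike; C = 1/3, x = -2/3 after cancelling.
Step ratio: r(k) = -\frac{2}{3} * (k-12) (k-\frac{5}{2}) (k+1) / [(k+\frac{1}{2}) (k+5) (k+1)] - rational in k, leading ratio -\frac{2}{3}; with t_0 = \frac{1}{3}, classification follows.

This is \frac{1}{3} * 3F2(-12, -\frac{5}{2}, 1; \frac{1}{2}, 5; -\frac{2}{3}) in reduced canonical form. Verdict: terminating. With -12 upstairs the series is a 13-term polynomial sum; evaluated term by term. Hence: \frac{239541411506711}{1078902351123597}.


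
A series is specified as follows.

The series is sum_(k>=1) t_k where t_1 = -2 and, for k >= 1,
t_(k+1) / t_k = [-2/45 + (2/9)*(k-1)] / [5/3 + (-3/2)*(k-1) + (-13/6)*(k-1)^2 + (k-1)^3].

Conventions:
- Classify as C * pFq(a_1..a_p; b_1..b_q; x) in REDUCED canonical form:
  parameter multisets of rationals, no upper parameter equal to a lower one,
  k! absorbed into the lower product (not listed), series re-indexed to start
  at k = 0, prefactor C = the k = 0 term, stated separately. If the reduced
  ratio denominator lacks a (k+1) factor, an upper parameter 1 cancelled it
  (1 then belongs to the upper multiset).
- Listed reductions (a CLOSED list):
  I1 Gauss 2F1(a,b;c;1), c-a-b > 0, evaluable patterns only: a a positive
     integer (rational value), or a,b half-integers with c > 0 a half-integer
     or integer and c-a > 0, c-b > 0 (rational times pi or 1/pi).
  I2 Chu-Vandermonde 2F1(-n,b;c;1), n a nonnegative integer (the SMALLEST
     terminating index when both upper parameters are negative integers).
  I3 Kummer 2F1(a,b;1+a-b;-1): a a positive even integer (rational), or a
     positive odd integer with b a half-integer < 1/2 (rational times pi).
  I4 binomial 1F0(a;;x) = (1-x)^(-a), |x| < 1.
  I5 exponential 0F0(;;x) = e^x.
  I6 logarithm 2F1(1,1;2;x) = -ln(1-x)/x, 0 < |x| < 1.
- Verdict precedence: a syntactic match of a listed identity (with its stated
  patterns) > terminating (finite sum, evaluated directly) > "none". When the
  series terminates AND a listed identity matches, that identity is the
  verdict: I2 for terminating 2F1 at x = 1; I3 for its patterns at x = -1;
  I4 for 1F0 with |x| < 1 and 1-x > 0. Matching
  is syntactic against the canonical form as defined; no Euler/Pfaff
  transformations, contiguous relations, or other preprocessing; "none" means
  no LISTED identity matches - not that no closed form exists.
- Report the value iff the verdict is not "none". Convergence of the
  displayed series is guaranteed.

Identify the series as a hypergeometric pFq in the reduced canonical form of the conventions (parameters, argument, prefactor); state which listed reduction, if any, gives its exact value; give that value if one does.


With C = -2: the canonical form is 1F2(-1/5; -5/2, -2/3; 2/9). Verdict: none. Every listed pattern misses the 1F2 form at 2/9, upper {-1/5}.

First insight: t_0 = -2 here, and roots of the ratio polynomials (C = -2) are the negated parameters.
Term ratio: r(k) = (2/9) * (k-1/5) / [(k-5/2) (k-2/3) (k+1)] - rational in k. x = (2/9); t_0 = -2; negate the roots.


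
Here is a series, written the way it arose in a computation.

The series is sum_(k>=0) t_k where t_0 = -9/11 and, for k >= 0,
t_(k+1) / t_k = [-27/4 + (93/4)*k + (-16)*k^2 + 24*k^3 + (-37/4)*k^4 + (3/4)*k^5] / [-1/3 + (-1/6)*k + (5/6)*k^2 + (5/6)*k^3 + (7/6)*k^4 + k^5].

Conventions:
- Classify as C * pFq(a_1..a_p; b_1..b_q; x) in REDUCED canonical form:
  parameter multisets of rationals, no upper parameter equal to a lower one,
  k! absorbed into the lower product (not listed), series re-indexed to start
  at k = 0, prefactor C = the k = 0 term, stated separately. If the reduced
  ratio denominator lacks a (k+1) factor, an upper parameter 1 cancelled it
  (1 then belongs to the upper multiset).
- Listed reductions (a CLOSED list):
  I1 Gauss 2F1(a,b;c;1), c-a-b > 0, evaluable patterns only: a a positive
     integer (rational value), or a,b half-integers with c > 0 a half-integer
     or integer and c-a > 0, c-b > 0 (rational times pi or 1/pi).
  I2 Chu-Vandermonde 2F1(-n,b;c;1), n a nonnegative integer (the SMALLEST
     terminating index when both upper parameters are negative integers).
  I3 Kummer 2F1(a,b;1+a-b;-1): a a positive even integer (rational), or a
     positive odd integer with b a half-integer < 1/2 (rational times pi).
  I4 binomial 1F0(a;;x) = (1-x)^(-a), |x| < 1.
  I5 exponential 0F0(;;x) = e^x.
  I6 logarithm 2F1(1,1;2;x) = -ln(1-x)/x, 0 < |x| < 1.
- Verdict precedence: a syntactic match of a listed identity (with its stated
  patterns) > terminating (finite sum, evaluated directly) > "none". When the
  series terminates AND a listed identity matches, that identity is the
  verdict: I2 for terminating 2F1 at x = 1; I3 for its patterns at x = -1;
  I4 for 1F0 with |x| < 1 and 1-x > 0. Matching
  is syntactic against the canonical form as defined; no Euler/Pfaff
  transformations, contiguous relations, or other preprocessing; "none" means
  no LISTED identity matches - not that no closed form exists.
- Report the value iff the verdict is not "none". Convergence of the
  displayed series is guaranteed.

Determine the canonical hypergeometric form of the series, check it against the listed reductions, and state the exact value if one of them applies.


The tell: from the first term -9/11: roots of the ratio polynomials (C = -9/11, x = 3/4) are the negated parameters.
Adjacent-term ratio: r(k) = (3/4) * (k-9) (k-3) (k-1/3) / [(k-1/2) (k+2/3) (k+1)] - poly over poly, x = (3/4) from leading terms; C = -9/11 at k = 0.

With C = -9/11: the canonical form is 3F2(-9, -3, -1/3; -1/2, 2/3; 3/4). Verdict: terminating - upper parameter -3 makes this a finite sum (last index 3), evaluated exactly. Its exact value is -68157/440.


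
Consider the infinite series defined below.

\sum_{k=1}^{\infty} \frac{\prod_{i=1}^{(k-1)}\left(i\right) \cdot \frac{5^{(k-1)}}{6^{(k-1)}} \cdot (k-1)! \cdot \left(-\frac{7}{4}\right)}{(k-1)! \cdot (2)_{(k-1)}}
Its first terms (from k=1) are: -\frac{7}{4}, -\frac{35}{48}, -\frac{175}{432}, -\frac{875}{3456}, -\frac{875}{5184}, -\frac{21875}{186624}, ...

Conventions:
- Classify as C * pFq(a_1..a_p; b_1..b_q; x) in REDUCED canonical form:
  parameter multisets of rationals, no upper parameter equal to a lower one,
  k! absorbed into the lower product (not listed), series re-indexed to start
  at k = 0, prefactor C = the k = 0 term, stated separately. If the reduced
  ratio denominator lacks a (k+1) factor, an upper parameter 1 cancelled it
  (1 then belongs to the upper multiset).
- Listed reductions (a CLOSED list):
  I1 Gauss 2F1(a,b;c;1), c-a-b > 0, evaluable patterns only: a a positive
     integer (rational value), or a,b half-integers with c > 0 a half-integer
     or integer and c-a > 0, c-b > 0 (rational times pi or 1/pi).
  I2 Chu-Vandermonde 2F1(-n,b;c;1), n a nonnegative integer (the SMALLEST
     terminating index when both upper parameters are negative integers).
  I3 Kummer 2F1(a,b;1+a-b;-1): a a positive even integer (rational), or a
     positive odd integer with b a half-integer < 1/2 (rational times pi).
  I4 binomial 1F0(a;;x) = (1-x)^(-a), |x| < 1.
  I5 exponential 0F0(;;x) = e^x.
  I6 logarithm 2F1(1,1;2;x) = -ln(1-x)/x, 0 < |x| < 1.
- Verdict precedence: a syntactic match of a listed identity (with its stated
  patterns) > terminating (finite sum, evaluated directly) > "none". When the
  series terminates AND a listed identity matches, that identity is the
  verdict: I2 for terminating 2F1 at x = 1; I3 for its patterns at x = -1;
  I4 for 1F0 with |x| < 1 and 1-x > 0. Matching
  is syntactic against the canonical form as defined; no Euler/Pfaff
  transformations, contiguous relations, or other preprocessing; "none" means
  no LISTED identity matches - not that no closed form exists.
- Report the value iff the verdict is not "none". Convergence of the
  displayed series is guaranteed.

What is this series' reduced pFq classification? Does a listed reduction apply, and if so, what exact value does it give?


x = \frac{5}{6} here; the reduced form reads 2F1, upper {1, 1}, lower {2}, C = -\frac{7}{4}. Verdict at x = \frac{5}{6}: the logarithmic series (I6) matches (the logarithm: parameters (1,1;2), x = \frac{5}{6}). Exact value: \frac{21}{10} \cdot \ln\left(\frac{1}{6}\right).

Key observation: with t_0 = -\frac{7}{4}, the two geometric factors (C = -7/4) combine into one argument.
Term ratio: r(k) = \frac{5}{6} * (k+1) (k+1) / [(k+2) (k+1)] ; factor over Q: parameters, x = \frac{5}{6}, and C = -\frac{7}{4}.


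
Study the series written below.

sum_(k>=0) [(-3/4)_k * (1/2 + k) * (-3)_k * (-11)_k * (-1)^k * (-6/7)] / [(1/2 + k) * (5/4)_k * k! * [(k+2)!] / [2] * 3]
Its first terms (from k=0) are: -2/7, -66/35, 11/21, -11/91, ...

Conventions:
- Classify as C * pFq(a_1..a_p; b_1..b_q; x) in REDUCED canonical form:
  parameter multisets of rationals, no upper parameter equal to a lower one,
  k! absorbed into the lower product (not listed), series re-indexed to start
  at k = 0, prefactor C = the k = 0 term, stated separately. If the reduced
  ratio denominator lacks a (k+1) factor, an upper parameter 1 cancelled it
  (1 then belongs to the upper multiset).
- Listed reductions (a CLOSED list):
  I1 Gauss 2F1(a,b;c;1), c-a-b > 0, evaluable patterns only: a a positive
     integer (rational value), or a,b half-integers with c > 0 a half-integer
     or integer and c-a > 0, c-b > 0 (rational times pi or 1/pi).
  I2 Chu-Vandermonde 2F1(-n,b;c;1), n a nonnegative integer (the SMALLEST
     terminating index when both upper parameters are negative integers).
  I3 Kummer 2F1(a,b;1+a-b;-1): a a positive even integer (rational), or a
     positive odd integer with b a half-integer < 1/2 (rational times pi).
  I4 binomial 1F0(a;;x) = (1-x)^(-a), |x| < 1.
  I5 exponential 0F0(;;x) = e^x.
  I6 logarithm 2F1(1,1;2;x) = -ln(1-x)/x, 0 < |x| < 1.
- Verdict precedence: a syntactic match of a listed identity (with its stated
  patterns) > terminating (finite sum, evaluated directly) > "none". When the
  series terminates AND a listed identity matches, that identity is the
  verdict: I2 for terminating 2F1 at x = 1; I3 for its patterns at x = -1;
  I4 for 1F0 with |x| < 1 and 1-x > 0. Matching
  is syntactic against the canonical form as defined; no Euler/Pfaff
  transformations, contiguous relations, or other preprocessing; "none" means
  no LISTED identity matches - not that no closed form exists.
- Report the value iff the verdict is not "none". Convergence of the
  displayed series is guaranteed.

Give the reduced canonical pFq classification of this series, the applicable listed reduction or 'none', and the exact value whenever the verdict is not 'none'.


The series (x = -1) is 3F2: upper {-11, -3, -3/4}, lower {5/4, 3}, prefactor -2/7. Verdict: terminating - the sum ends at index 3 because -3 is a negative integer; exact evaluation follows. Exact value: -2414/1365.

Structural cue: with t_0 = -2/7, the factor k + 1/2 cancels (top and bottom), leaving prefactor -2/7.
Step ratio: r(k) = (-1) * (k-11) (k-3) (k-3/4) / [(k+5/4) (k+3) (k+1)] - rational in k. x = (-1); t_0 = -2/7; negate the roots.


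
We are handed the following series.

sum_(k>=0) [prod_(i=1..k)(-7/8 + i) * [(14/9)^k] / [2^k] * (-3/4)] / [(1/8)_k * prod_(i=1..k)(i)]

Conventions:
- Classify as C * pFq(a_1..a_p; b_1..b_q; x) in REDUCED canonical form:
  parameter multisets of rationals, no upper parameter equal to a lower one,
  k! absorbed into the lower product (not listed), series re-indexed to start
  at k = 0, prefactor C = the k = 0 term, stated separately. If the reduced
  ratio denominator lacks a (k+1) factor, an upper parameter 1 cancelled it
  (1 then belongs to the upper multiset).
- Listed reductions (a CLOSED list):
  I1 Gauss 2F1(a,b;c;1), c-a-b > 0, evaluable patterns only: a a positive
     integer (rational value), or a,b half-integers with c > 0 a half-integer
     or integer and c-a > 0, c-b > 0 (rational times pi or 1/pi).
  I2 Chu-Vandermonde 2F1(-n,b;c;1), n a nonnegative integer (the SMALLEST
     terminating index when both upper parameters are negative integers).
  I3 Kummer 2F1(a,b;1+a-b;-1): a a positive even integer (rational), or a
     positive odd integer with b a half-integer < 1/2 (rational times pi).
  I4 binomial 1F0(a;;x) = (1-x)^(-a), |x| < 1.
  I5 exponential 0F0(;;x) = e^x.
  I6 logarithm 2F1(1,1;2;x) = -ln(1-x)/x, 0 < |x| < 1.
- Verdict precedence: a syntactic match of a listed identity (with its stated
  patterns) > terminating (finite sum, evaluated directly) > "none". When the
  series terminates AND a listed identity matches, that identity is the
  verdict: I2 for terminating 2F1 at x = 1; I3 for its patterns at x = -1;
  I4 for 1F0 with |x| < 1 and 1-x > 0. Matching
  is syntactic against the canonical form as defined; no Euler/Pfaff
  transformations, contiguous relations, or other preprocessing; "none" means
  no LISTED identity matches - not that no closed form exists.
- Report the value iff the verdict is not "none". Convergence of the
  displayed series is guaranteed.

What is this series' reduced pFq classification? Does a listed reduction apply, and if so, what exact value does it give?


With C = -3/4: the canonical form is 0F0(-; -; 7/9). Verdict: the I5 exponential reduction fires (the 0F0 exponential series at x = 7/9). Hence: (-3/4) * e^(7/9).

Key observation: t_0 = -3/4 here, and the product of the first k integers (prefactor -3/4) is k!.
Term ratio: r(k) = (7/9) * 1 / [(k+1)] - rational in k, leading ratio (7/9); with t_0 = -3/4, classification follows.


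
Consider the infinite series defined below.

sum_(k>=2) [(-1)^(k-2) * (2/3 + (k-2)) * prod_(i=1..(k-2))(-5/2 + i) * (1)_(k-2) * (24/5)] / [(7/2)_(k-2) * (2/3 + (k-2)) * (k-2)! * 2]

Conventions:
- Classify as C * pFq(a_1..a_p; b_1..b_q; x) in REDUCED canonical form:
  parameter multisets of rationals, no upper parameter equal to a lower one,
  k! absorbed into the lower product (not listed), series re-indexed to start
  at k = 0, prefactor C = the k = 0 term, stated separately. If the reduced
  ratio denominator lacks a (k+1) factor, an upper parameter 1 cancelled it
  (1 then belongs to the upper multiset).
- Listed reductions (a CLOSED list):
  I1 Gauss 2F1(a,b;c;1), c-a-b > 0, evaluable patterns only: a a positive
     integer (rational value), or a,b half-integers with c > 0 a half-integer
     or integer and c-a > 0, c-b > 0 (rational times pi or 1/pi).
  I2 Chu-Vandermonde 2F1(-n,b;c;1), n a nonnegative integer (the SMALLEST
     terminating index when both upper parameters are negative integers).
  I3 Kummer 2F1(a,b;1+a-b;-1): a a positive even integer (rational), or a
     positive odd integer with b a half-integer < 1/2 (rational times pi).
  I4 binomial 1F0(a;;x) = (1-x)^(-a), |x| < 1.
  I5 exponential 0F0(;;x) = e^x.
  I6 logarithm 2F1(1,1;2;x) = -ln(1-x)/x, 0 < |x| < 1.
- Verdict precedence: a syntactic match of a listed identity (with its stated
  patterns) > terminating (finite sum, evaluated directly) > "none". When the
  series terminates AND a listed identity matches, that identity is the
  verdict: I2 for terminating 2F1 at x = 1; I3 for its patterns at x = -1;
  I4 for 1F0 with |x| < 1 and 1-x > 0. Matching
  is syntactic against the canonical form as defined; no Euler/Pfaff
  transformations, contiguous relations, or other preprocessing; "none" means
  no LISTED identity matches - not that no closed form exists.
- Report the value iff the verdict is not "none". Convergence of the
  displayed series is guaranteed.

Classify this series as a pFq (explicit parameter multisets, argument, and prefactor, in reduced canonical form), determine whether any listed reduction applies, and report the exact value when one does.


Prefactor 12/5, argument -1: 2F1 with upper {-3/2, 1} over lower {7/2}. Verdict: Kummer (I3) matches (x = -1; c = 7/2 equals 1+a-b for upper {-3/2, 1}: listed pattern). Sum: (9/8) * pi.

First insight: from the first term 12/5: the running product (C = 12/5, x = -1) telescopes to a rising factorial.
Adjacent-term ratio: r(k) = (-1) * (k-3/2) (k+1) / [(k+7/2) (k+1)] - poly over poly, x = (-1) from leading terms; C = 12/5 at k = 0.


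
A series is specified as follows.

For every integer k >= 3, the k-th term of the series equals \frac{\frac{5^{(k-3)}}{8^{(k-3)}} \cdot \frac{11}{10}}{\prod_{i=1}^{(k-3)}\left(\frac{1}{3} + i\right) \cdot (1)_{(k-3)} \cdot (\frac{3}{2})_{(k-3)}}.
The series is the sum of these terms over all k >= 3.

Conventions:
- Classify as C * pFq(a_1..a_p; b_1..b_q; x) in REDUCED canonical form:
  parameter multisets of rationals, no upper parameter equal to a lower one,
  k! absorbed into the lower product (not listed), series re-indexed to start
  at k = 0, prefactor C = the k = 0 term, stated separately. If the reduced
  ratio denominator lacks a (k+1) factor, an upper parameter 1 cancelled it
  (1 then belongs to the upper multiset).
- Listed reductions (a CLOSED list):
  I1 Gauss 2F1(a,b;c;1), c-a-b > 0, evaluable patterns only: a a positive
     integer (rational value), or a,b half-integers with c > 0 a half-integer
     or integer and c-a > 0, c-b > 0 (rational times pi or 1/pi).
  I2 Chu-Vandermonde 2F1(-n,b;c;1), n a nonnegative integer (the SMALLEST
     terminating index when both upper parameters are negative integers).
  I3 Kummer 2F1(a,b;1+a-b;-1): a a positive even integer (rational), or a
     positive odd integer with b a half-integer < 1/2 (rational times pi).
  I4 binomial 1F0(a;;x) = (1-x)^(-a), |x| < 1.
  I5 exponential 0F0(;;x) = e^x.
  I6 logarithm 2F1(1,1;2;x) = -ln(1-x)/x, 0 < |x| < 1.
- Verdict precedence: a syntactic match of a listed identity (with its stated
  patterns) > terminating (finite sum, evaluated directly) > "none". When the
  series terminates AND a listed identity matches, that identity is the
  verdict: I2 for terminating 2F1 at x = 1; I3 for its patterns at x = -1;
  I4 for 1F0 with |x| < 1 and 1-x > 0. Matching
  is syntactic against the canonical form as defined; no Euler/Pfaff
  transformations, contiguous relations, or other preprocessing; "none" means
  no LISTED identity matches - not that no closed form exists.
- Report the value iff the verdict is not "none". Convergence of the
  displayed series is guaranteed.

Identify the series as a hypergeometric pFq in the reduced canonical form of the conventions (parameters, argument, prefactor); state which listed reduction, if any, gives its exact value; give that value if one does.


Classification (C = \frac{11}{10}): 0F2 with upper {-}, lower {\frac{4}{3}, \frac{3}{2}}, argument x = \frac{5}{8}. Verdict: none. Every listed pattern misses the 0F2 form at \frac{5}{8}, upper {-}.

Key step: with t_0 = \frac{11}{10}, the lower running product (C = 11/10, x = 5/8) is a rising factorial.
Term ratio: r(k) = \frac{5}{8} * 1 / [(k+\frac{4}{3}) (k+\frac{3}{2}) (k+1)] - rational in k, leading ratio \frac{5}{8}; with t_0 = \frac{11}{10}, classification follows.


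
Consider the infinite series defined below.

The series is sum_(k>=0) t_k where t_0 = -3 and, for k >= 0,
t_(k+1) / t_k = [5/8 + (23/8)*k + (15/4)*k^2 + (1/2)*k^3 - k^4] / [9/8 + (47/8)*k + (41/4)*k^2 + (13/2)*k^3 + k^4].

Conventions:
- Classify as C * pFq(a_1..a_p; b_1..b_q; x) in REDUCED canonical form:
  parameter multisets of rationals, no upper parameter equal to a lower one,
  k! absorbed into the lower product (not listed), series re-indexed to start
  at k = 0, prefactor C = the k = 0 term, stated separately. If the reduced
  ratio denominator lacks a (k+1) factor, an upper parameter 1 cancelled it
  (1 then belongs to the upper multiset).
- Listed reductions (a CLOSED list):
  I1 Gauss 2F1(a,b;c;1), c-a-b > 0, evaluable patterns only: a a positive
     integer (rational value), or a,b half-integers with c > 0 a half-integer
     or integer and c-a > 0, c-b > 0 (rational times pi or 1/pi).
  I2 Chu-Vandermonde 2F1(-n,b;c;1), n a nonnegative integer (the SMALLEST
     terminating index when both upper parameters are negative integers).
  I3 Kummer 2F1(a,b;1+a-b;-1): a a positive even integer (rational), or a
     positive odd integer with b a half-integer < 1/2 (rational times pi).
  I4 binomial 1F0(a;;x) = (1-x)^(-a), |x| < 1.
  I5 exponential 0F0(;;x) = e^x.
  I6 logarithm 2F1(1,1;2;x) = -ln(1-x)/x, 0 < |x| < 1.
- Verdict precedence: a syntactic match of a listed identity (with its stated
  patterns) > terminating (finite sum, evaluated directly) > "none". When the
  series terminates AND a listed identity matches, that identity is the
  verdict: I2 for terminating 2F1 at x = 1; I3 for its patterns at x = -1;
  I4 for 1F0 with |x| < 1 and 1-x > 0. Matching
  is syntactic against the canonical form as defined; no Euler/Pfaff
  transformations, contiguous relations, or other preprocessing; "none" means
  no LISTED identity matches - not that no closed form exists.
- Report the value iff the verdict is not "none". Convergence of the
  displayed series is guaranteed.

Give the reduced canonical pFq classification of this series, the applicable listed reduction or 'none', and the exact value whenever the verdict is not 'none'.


The tell: t_0 = -3 here, and the parameter 1/2 appears in both the upper and lower lists and cancels (alongside the other common factor).
Consecutive-term ratio: r(k) = (-1) * (k-5/2) (k+1) / [(k+9/2) (k+1)] - rational in k, leading ratio (-1); with t_0 = -3, classification follows.

Classification (C = -3): 2F1 with upper {-5/2, 1}, lower {9/2}, argument x = -1. Verdict (x = -1): Kummer (I3) applies (x = -1; c = 9/2 equals 1+a-b for upper {-5/2, 1}: listed pattern). Exact value: (-105/64) * pi.


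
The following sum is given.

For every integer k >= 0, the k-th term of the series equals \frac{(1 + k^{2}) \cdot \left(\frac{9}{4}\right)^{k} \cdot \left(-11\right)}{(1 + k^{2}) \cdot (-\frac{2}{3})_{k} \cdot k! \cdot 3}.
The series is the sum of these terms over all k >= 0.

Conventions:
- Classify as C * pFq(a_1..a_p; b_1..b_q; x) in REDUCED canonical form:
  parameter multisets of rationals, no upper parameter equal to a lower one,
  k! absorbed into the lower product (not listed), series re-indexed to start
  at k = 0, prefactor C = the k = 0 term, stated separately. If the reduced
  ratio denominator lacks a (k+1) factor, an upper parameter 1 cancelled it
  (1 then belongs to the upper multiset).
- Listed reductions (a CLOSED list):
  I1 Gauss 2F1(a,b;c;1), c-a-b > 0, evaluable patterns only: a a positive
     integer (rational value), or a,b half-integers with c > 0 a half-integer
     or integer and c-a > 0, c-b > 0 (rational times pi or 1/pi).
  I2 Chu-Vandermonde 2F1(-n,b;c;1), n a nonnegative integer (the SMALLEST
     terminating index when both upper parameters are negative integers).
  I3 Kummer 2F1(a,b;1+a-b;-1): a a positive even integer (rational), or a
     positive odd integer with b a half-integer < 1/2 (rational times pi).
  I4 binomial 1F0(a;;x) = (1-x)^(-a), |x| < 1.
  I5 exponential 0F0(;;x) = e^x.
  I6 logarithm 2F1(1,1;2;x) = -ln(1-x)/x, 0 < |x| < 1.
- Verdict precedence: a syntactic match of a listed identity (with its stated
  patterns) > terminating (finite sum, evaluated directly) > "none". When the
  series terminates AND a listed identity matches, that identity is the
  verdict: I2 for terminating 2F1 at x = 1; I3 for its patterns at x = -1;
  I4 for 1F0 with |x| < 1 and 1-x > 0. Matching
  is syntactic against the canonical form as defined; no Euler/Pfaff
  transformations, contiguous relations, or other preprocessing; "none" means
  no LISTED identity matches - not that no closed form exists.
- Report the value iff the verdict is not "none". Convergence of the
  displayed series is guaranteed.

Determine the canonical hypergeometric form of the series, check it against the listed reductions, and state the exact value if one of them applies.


The series (x = \frac{9}{4}) is 0F1: upper {-}, lower {-\frac{2}{3}}, prefactor -\frac{11}{3}. Verdict: no listed reduction: x = \frac{9}{4} and upper {-} fail every I1-I6 pattern.

First insight: x = \frac{9}{4} and the constant factors (C = -11/3) combine into one prefactor.
Ratio: r(k) = \frac{9}{4} * 1 / [(k-\frac{2}{3}) (k+1)] - rational in k, leading ratio \frac{9}{4}; with t_0 = -\frac{11}{3}, classification follows.
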